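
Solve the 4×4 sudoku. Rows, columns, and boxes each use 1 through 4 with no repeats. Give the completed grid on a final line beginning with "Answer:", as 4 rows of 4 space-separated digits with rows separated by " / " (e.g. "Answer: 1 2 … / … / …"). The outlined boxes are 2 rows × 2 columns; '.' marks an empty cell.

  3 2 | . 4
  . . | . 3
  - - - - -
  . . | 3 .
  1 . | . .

Step 1. [r3c2∈{4}] r3c2 is down to just 4. So r3c2=4.
Step 2. [r2c3∈{1,2}] r2c3 is the only open cell in row 2 admitting 2. So r2c3=2.
Step 3. [r3c4∈{1,2}] r3c4 is the only open cell in row 3 admitting 1, so r3c4=1.
Step 4. [r4c4∈{2}] nothing but 2 survives at r4c4. So r4c4=2.
Step 5. [r2c1∈{4}] r2c1 has the single candidate 4. So r2c1=4.
Step 6. [r3c1∈{2}] r3c1's peers cover all but 2 ⇒ r3c1=2.
Step 7. [r4c2∈{3}] r4c2's peers cover all but 3. So r4c2=3.
Step 8. [r1c3∈{1}] r1c3's peers cover all but 1 ⇒ r1c3=1.
Step 9. [r2c2∈{1}] only 1 remains possible at r2c2, so r2c2=1.
Step 10. [r4c3∈{4}] r4c3's peers cover all but 4. So r4c3=4.

Answer: 3 2 1 4 / 4 1 2 3 / 2 4 3 1 / 1 3 4 2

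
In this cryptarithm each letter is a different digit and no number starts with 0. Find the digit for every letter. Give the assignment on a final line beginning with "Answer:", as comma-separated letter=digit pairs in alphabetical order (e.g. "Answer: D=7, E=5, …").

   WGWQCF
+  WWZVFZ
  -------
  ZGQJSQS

Step 1. [col 1: F + Z ≡ S (mod 10)] several values work for Z in column 1 (F + Z ≡ S (mod 10), carry-in 0); try Z=1. So Z=1.
Step 2. [col 1: F + Z ≡ S (mod 10)] column 1 (F + Z ≡ S (mod 10), carry-in 0) doesn't pin S yet; pick S=5 and continue, so S=5.
Step 3. [col 1: F + Z ≡ S (mod 10)] from column 1 (Z=1, S=5, carry-in 0, digits 1,5 already taken and all letters distinct): F must equal 4, so F=4.
Step 4. [col 2: C + F ≡ Q (mod 10)] column 2 (C + F ≡ Q (mod 10), carry-in 0) doesn't pin Q yet; pick Q=6 and continue, so Q=6.
Step 5. [col 2: C + F ≡ Q (mod 10)] in column 2 we have C+F≡Q with carry-in 0; given F=4, Q=6 and digits 1,4,5,6 already taken and all letters distinct, that pins C to 2 ⇒ C=2.
Step 6. [col 3: Q + V ≡ S (mod 10)] column 3 reads Q+V+carry(0)=S with Q=6, S=5; with digits 1,2,4,5,6 already taken and all letters distinct, the only value for V is 9, so V=9.
Step 7. [col 4: W + Z ≡ J (mod 10)] column 4 reads W+Z+carry(1)=J with Z=1; with digits 1,2,4,5,6,9 already taken and all letters distinct, the only value for J is 0 ⇒ J=0.
Step 8. [col 4: W + Z ≡ J (mod 10)] in column 4 we have W+Z≡J with carry-in 1; given Z=1, J=0 and digits 0,1,2,4,5,6,9 already taken and all letters distinct, that pins W to 8. So W=8.
Step 9. [col 5: G + W ≡ Q (mod 10)] column 5 reads G+W+carry(1)=Q with W=8, Q=6; with digits 0,1,2,4,5,6,8,9 already taken and all letters distinct, the only value for G is 7 ⇒ G=7.

Answer: C=2, F=4, G=7, J=0, Q=6, S=5, V=9, W=8, Z=1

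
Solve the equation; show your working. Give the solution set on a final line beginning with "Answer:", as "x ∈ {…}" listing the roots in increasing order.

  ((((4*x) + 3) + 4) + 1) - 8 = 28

Step 1. [((((4*x) + 3) + 4) + 1) - 8 = 28] add 8: x sits inside (… - 8) ⇒ sub: (((4*x) + 3) + 4) + 1 = 36.
Step 2. [(((4*x) + 3) + 4) + 1 = 36] subtract 1: x sits inside (… + 1) ⇒ sub: ((4*x) + 3) + 4 = 35.
Step 3. [((4*x) + 3) + 4 = 35] 4 comes off first (subtract 4). So sub: (4*x) + 3 = 31.
Step 4. [(4*x) + 3 = 31] the outer +3 inverts by subtracting 3 ⇒ sub: 4*x = 28.
Step 5. [4*x = 28] 4·(inner) — divide through by 4 ⇒ div: x = 7.

Answer: x ∈ {7}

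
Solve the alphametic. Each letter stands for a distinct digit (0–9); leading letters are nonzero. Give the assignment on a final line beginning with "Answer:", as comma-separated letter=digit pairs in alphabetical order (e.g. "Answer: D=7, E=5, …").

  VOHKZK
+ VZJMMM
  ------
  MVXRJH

Step 1. [col 1: K + M ≡ H (mod 10)] column 1 (K + M ≡ H (mod 10), carry-in 0) doesn't pin H yet; pick H=6 and continue, so H=6.
Step 2. [col 1: K + M ≡ H (mod 10)] several values work for M in column 1 (K + M ≡ H (mod 10), carry-in 0); try M=5. So M=5.
Step 3. [col 1: K + M ≡ H (mod 10)] column 1 reads K+M+carry(0)=H with M=5, H=6; with digits 5,6 already taken and all letters distinct, the only value for K is 1. So K=1.
Step 4. [col 2: Z + M ≡ J (mod 10)] column 2 (Z + M ≡ J (mod 10), carry-in 0) doesn't pin Z yet; pick Z=8 and continue, so Z=8.
Step 5. [col 2: Z + M ≡ J (mod 10)] column 2: given Z=8, M=5, carry-in 0, and digits 1,5,6,8 already taken and all letters distinct, Z+M≡J (mod 10) forces J=3. So J=3.
Step 6. [col 3: K + M ≡ R (mod 10)] column 3: given K=1, M=5, carry-in 1, and digits 1,3,5,6,8 already taken and all letters distinct, K+M≡R (mod 10) forces R=7. So R=7.
Step 7. [col 4: H + J ≡ X (mod 10)] in column 4 we have H+J≡X with carry-in 0; given H=6, J=3 and digits 1,3,5,6,7,8 already taken and all letters distinct, that pins X to 9 ⇒ X=9.
Step 8. [col 5: O + Z ≡ V (mod 10)] V=2 is one option consistent with column 5 (O + Z ≡ V (mod 10), carry-in 0) — take it, so V=2.
Step 9. [col 5: O + Z ≡ V (mod 10)] in column 5 we have O+Z≡V with carry-in 0; given Z=8, V=2 and digits 1,2,3,5,6,7,8,9 already taken and all letters distinct, that pins O to 4. So O=4.

Answer: H=6, J=3, K=1, M=5, O=4, R=7, V=2, X=9, Z=8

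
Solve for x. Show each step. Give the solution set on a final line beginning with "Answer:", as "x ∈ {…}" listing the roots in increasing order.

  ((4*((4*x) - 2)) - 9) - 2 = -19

Step 1. [((4*((4*x) - 2)) - 9) - 2 = -19] -2 is outermost — add 2 both sides, so sub: (4*((4*x) - 2)) - 9 = -17.
Step 2. [(4*((4*x) - 2)) - 9 = -17] the outer -9 inverts by adding 9. So sub: 4*((4*x) - 2) = -8.
Step 3. [4*((4*x) - 2) = -8] 4·(inner) — divide through by 4 ⇒ div: (4*x) - 2 = -2.
Step 4. [(4*x) - 2 = -2] -2 is outermost — add 2 both sides. So sub: 4*x = 0.
Step 5. [4*x = 0] 4 out front; divide by 4. So div: x = 0.

Answer: x ∈ {0}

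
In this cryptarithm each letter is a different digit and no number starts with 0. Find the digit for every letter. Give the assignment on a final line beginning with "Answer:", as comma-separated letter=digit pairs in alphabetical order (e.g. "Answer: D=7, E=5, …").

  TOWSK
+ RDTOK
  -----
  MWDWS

Step 1. [col 1: K + K ≡ S (mod 10)] K=8 is one option consistent with column 1 (K + K ≡ S (mod 10), carry-in 0) — take it, so K=8.
Step 2. [col 1: K + K ≡ S (mod 10)] column 1: given K=8, carry-in 0, and digits 8 already taken and all letters distinct, K+K≡S (mod 10) forces S=6. So S=6.
Step 3. [col 2: S + O ≡ W (mod 10)] W=1 is one option consistent with column 2 (S + O ≡ W (mod 10), carry-in 1) — take it, so W=1.
Step 4. [col 2: S + O ≡ W (mod 10)] column 2: given S=6, W=1, carry-in 1, and digits 1,6,8 already taken and all letters distinct, S+O≡W (mod 10) forces O=4, so O=4.
Step 5. [col 3: W + T ≡ D (mod 10)] column 3 (W + T ≡ D (mod 10), carry-in 1) doesn't pin T yet; pick T=5 and continue. So T=5.
Step 6. [col 3: W + T ≡ D (mod 10)] column 3: given W=1, T=5, carry-in 1, and digits 1,4,5,6,8 already taken and all letters distinct, W+T≡D (mod 10) forces D=7. So D=7.
Step 7. [col 5: T + R ≡ M (mod 10)] in column 5 we have T+R≡M with carry-in 1; given T=5 and digits 1,4,5,6,7,8 already taken and all letters distinct, that pins R to 3 ⇒ R=3.
Step 8. [col 5: T + R ≡ M (mod 10)] in column 5 we have T+R≡M with carry-in 1; given T=5, R=3 and digits 1,3,4,5,6,7,8 already taken and all letters distinct, that pins M to 9. So M=9.

Answer: D=7, K=8, M=9, O=4, R=3, S=6, T=5, W=1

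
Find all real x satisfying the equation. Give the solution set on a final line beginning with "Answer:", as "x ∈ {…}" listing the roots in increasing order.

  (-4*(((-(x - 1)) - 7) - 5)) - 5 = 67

Step 1. [(-4*(((-(x - 1)) - 7) - 5)) - 5 = 67] -5 is outermost — add 5 both sides ⇒ sub: -4*(((-(x - 1)) - 7) - 5) = 72.
Step 2. [-4*(((-(x - 1)) - 7) - 5) = 72] -4 out front; divide by -4 ⇒ div: ((-(x - 1)) - 7) - 5 = -18.
Step 3. [((-(x - 1)) - 7) - 5 = -18] -5 is outermost — add 5 both sides. So sub: (-(x - 1)) - 7 = -13.
Step 4. [(-(x - 1)) - 7 = -13] -7 is outermost — add 7 both sides ⇒ sub: -(x - 1) = -6.
Step 5. [-(x - 1) = -6] flip signs both sides, so neg: x - 1 = 6.
Step 6. [x - 1 = 6] add 1: x sits inside (… - 1). So sub: x = 7.

Answer: x ∈ {7}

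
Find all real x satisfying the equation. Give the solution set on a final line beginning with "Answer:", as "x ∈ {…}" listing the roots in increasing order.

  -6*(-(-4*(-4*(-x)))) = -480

Step 1. [-6*(-(-4*(-4*(-x)))) = -480] LHS = -6·(…); ÷-6 both sides, so div: -(-4*(-4*(-x))) = 80.
Step 2. [-(-4*(-4*(-x))) = 80] flip signs both sides ⇒ neg: -4*(-4*(-x)) = -80.
Step 3. [-4*(-4*(-x)) = -80] divide by the outer -4 ⇒ div: -4*(-x) = 20.
Step 4. [-4*(-x) = 20] LHS = -4·(…); ÷-4 both sides ⇒ div: -x = -5.
Step 5. [-x = -5] LHS negated; negate both sides. So neg: x = 5.

Answer: x ∈ {5}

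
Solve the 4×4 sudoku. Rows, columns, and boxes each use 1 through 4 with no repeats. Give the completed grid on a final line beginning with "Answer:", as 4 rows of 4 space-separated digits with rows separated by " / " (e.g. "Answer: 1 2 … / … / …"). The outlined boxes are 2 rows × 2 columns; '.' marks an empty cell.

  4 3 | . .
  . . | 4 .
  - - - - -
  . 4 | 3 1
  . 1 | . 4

Step 1. [r2c2∈{2}] nothing but 2 survives at r2c2, so r2c2=2.
Step 2. [r4c3∈{2}] only 2 remains possible at r4c3, so r4c3=2.
Step 3. [r1c3∈{1}] r1c3 has the single candidate 1 ⇒ r1c3=1.
Step 4. [r4c1∈{3}] r4c1's peers cover all but 3, so r4c1=3.
Step 5. [r2c4∈{3}] only 3 remains possible at r2c4. So r2c4=3.
Step 6. [r3c1∈{2}] r3c1 has the single candidate 2, so r3c1=2.
Step 7. [r2c1∈{1}] nothing but 1 survives at r2c1, so r2c1=1.
Step 8. [r1c4∈{2}] nothing but 2 survives at r1c4, so r1c4=2.

Answer: 4 3 1 2 / 1 2 4 3 / 2 4 3 1 / 3 1 2 4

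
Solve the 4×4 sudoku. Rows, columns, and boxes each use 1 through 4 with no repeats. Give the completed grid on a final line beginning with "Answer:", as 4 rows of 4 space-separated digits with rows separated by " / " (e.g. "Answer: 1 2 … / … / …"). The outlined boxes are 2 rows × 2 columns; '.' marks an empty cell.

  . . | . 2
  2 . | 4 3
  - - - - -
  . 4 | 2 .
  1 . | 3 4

Step 1. [r1c2∈{1,3}] in col 2, 3 fits only at r1c2 ⇒ r1c2=3.
Step 2. [r1c3∈{1}] r1c3's peers cover all but 1 ⇒ r1c3=1.
Step 3. [r3c1∈{3}] r3c1's peers cover all but 3. So r3c1=3.
Step 4. [r1c1∈{4}] nothing but 4 survives at r1c1 ⇒ r1c1=4.
Step 5. [r2c2∈{1}] nothing but 1 survives at r2c2 ⇒ r2c2=1.
Step 6. [r4c2∈{2}] r4c2 has the single candidate 2. So r4c2=2.
Step 7. [r3c4∈{1}] r3c4 has the single candidate 1 ⇒ r3c4=1.

Answer: 4 3 1 2 / 2 1 4 3 / 3 4 2 1 / 1 2 3 4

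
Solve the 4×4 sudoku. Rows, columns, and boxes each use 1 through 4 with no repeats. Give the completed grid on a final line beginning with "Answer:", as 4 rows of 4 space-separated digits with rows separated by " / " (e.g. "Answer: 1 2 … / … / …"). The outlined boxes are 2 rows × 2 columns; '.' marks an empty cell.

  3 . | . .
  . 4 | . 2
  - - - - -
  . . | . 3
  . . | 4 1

Step 1. [r2c1∈{1}] only 1 remains possible at r2c1, so r2c1=1.
Step 2. [r4c1∈{2}] nothing but 2 survives at r4c1. So r4c1=2.
Step 3. [r1c4∈{4}] only 4 remains possible at r1c4, so r1c4=4.
Step 4. [r4c2∈{3}] r4c2 is down to just 3 ⇒ r4c2=3.
Step 5. [r3c1∈{4}] r3c1 is down to just 4 ⇒ r3c1=4.
Step 6. [r1c2∈{2}] only 2 remains possible at r1c2. So r1c2=2.
Step 7. [r2c3∈{3}] r2c3 has the single candidate 3. So r2c3=3.
Step 8. [r1c3∈{1}] r1c3's peers cover all but 1 ⇒ r1c3=1.
Step 9. [r3c2∈{1}] only 1 remains possible at r3c2, so r3c2=1.
Step 10. [r3c3∈{2}] r3c3 has the single candidate 2 ⇒ r3c3=2.

Answer: 3 2 1 4 / 1 4 3 2 / 4 1 2 3 / 2 3 4 1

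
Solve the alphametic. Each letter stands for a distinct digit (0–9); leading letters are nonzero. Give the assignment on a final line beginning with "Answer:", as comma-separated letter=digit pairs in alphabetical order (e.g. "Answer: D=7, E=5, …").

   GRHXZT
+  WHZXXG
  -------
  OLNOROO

Step 1. [col 1: T + G ≡ O (mod 10)] no forcing yet in column 1 (carry-in 0); T=7 is free and consistent — try it ⇒ T=7.
Step 2. [col 1: T + G ≡ O (mod 10)] several values work for G in column 1 (T + G ≡ O (mod 10), carry-in 0); try G=4 ⇒ G=4.
Step 3. [col 1: T + G ≡ O (mod 10)] from column 1 (T=7, G=4, carry-in 0, digits 4,7 already taken and all letters distinct): O must equal 1, so O=1.
Step 4. [col 2: Z + X ≡ O (mod 10)] no forcing yet in column 2 (carry-in 1); X=2 is free and consistent — try it. So X=2.
Step 5. [col 2: Z + X ≡ O (mod 10)] in column 2 we have Z+X≡O with carry-in 1; given X=2, O=1 and digits 1,2,4,7 already taken and all letters distinct, that pins Z to 8 ⇒ Z=8.
Step 6. [col 3: X + X ≡ R (mod 10)] column 3: given X=2, carry-in 1, and digits 1,2,4,7,8 already taken and all letters distinct, X+X≡R (mod 10) forces R=5 ⇒ R=5.
Step 7. [col 4: H + Z ≡ O (mod 10)] in column 4 we have H+Z≡O with carry-in 0; given Z=8, O=1 and digits 1,2,4,5,7,8 already taken and all letters distinct, that pins H to 3, so H=3.
Step 8. [col 5: R + H ≡ N (mod 10)] column 5 reads R+H+carry(1)=N with R=5, H=3; with digits 1,2,3,4,5,7,8 already taken and all letters distinct, the only value for N is 9. So N=9.
Step 9. [col 6: G + W ≡ L (mod 10)] column 6: given G=4, carry-in 0, and digits 1,2,3,4,5,7,8,9 already taken and all letters distinct, G+W≡L (mod 10) forces L=0. So L=0.
Step 10. [col 6: G + W ≡ L (mod 10)] from column 6 (G=4, L=0, carry-in 0, digits 0,1,2,3,4,5,7,8,9 already taken and all letters distinct): W must equal 6 ⇒ W=6.

Answer: G=4, H=3, L=0, N=9, O=1, R=5, T=7, W=6, X=2, Z=8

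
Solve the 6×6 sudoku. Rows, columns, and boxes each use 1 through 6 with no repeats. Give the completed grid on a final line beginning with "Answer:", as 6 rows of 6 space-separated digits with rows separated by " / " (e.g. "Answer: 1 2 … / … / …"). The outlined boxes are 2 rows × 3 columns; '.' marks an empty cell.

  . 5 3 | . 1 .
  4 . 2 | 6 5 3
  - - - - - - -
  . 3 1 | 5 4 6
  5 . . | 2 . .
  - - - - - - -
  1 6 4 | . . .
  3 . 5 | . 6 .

Step 1. [r1c6∈{2,4}] in row 1, 2 fits only at r1c6, so r1c6=2.
Step 2. [r6c4∈{1,4}] col 4 places 1 nowhere but r6c4, so r6c4=1.
Step 3. [r4c5∈{3}] r4c5 is down to just 3, so r4c5=3.
Step 4. [r5c5∈{2}] r5c5 is down to just 2. So r5c5=2.
Step 5. [r1c1∈{6}] r1c1 has the single candidate 6, so r1c1=6.
Step 6. [r4c3∈{6}] nothing but 6 survives at r4c3 ⇒ r4c3=6.
Step 7. [r4c2∈{4}] nothing but 4 survives at r4c2. So r4c2=4.
Step 8. [r5c4∈{3}] r5c4 has the single candidate 3, so r5c4=3.
Step 9. [r5c6∈{5}] only 5 remains possible at r5c6, so r5c6=5.
Step 10. [r3c1∈{2}] r3c1's peers cover all but 2. So r3c1=2.
Step 11. [r6c6∈{4}] r6c6 has the single candidate 4 ⇒ r6c6=4.
Step 12. [r2c2∈{1}] r2c2 is down to just 1, so r2c2=1.
Step 13. [r1c4∈{4}] r1c4 has the single candidate 4, so r1c4=4.
Step 14. [r6c2∈{2}] r6c2 is down to just 2, so r6c2=2.
Step 15. [r4c6∈{1}] r4c6 is down to just 1, so r4c6=1.

Answer: 6 5 3 4 1 2 / 4 1 2 6 5 3 / 2 3 1 5 4 6 / 5 4 6 2 3 1 / 1 6 4 3 2 5 / 3 2 5 1 6 4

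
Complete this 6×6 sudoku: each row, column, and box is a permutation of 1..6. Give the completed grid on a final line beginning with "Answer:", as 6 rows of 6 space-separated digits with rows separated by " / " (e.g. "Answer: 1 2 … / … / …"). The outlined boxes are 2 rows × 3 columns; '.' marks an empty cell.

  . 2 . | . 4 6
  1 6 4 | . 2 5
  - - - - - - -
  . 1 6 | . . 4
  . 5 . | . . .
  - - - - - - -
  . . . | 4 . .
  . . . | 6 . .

Step 1. [r5c2∈{3}] r5c2's peers cover all but 3, so r5c2=3.
Step 2. [r4c1∈{2,3,4}] 4 has one home in row 4: r4c1. So r4c1=4.
Step 3. [r2c4∈{3}] r2c4 has the single candidate 3. So r2c4=3.
Step 4. [r3c4∈{2,5}] r3c4 is the only open cell in col 4 admitting 5, so r3c4=5.
Step 5. [r3c5∈{3}] nothing but 3 survives at r3c5, so r3c5=3.
Step 6. [r4c4∈{1,2}] r4c4 is the only open cell in col 4 admitting 2, so r4c4=2.
Step 7. [r4c6∈{1}] nothing but 1 survives at r4c6. So r4c6=1.
Step 8. [r5c6∈{2}] r5c6's peers cover all but 2 ⇒ r5c6=2.
Step 9. [r6c3∈{1,2,5}] col 3 places 2 nowhere but r6c3. So r6c3=2.
Step 10. [r6c1∈{5}] r6c1's peers cover all but 5 ⇒ r6c1=5.
Step 11. [r1c3∈{3,5}] r1c3 is the only open cell in row 1 admitting 5, so r1c3=5.
Step 12. [r5c3∈{1}] r5c3's peers cover all but 1. So r5c3=1.
Step 13. [r1c4∈{1}] r1c4 has the single candidate 1 ⇒ r1c4=1.
Step 14. [r1c1∈{3}] r1c1's peers cover all but 3. So r1c1=3.
Step 15. [r5c5∈{5}] only 5 remains possible at r5c5. So r5c5=5.
Step 16. [r6c5∈{1}] r6c5 has the single candidate 1. So r6c5=1.
Step 17. [r6c2∈{4}] r6c2's peers cover all but 4 ⇒ r6c2=4.
Step 18. [r5c1∈{6}] nothing but 6 survives at r5c1, so r5c1=6.
Step 19. [r4c5∈{6}] r4c5 has the single candidate 6 ⇒ r4c5=6.
Step 20. [r3c1∈{2}] only 2 remains possible at r3c1 ⇒ r3c1=2.
Step 21. [r6c6∈{3}] r6c6 has the single candidate 3, so r6c6=3.
Step 22. [r4c3∈{3}] nothing but 3 survives at r4c3, so r4c3=3.

Answer: 3 2 5 1 4 6 / 1 6 4 3 2 5 / 2 1 6 5 3 4 / 4 5 3 2 6 1 / 6 3 1 4 5 2 / 5 4 2 6 1 3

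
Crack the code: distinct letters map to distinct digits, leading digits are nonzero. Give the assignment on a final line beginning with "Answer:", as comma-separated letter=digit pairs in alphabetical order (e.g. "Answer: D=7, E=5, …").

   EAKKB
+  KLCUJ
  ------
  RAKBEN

Step 1. [col 1: B + J ≡ N (mod 10)] B=5 is one option consistent with column 1 (B + J ≡ N (mod 10), carry-in 0) — take it ⇒ B=5.
Step 2. [col 1: B + J ≡ N (mod 10)] no forcing yet in column 1 (carry-in 0); N=4 is free and consistent — try it. So N=4.
Step 3. [col 1: B + J ≡ N (mod 10)] column 1: given B=5, N=4, carry-in 0, and digits 4,5 already taken and all letters distinct, B+J≡N (mod 10) forces J=9, so J=9.
Step 4. [col 2: K + U ≡ E (mod 10)] E=2 is one option consistent with column 2 (K + U ≡ E (mod 10), carry-in 1) — take it, so E=2.
Step 5. [R] the sum has 6 digits but both addends have 5; that extra leading digit R is the final carry, namely 1, so R=1.
Step 6. [col 2: K + U ≡ E (mod 10)] K=8 is one option consistent with column 2 (K + U ≡ E (mod 10), carry-in 1) — take it, so K=8.
Step 7. [col 2: K + U ≡ E (mod 10)] column 2: given K=8, E=2, carry-in 1, and digits 1,2,4,5,8,9 already taken and all letters distinct, K+U≡E (mod 10) forces U=3. So U=3.
Step 8. [col 3: K + C ≡ B (mod 10)] column 3 reads K+C+carry(1)=B with K=8, B=5; with digits 1,2,3,4,5,8,9 already taken and all letters distinct, the only value for C is 6, so C=6.
Step 9. [col 4: A + L ≡ K (mod 10)] column 4 (A + L ≡ K (mod 10), carry-in 1) doesn't pin L yet; pick L=7 and continue. So L=7.
Step 10. [col 4: A + L ≡ K (mod 10)] from column 4 (L=7, K=8, carry-in 1, digits 1,2,3,4,5,6,7,8,9 already taken and all letters distinct): A must equal 0 ⇒ A=0.

Answer: A=0, B=5, C=6, E=2, J=9, K=8, L=7, N=4, R=1, U=3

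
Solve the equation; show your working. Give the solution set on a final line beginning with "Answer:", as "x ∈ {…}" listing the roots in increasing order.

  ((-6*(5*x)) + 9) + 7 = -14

Step 1. [((-6*(5*x)) + 9) + 7 = -14] the outer +7 inverts by subtracting 7. So sub: (-6*(5*x)) + 9 = -21.
Step 2. [(-6*(5*x)) + 9 = -21] the outer +9 inverts by subtracting 9 ⇒ sub: -6*(5*x) = -30.
Step 3. [-6*(5*x) = -30] divide by the outer -6. So div: 5*x = 5.
Step 4. [5*x = 5] divide by the outer 5 ⇒ div: x = 1.

Answer: x ∈ {1}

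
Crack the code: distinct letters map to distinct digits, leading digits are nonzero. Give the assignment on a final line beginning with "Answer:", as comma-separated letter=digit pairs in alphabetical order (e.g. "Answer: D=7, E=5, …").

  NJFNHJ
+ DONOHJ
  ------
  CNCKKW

Step 1. [col 1: J + J ≡ W (mod 10)] several values work for J in column 1 (J + J ≡ W (mod 10), carry-in 0); try J=3 ⇒ J=3.
Step 2. [col 1: J + J ≡ W (mod 10)] from column 1 (J=3, carry-in 0, digits 3 already taken and all letters distinct): W must equal 6. So W=6.
Step 3. [col 2: H + H ≡ K (mod 10)] K=4 is one option consistent with column 2 (H + H ≡ K (mod 10), carry-in 0) — take it, so K=4.
Step 4. [col 2: H + H ≡ K (mod 10)] no forcing yet in column 2 (carry-in 0); H=7 is free and consistent — try it. So H=7.
Step 5. [col 3: N + O ≡ K (mod 10)] O=5 is one option consistent with column 3 (N + O ≡ K (mod 10), carry-in 1) — take it. So O=5.
Step 6. [col 3: N + O ≡ K (mod 10)] column 3 reads N+O+carry(1)=K with O=5, K=4; with digits 3,4,5,6,7 already taken and all letters distinct, the only value for N is 8. So N=8.
Step 7. [col 4: F + N ≡ C (mod 10)] no forcing yet in column 4 (carry-in 1); C=9 is free and consistent — try it ⇒ C=9.
Step 8. [col 4: F + N ≡ C (mod 10)] in column 4 we have F+N≡C with carry-in 1; given N=8, C=9 and digits 3,4,5,6,7,8,9 already taken and all letters distinct, that pins F to 0. So F=0.
Step 9. [col 6: N + D ≡ C (mod 10)] in column 6 we have N+D≡C with carry-in 0; given N=8, C=9 and digits 0,3,4,5,6,7,8,9 already taken and all letters distinct, that pins D to 1 ⇒ D=1.

Answer: C=9, D=1, F=0, H=7, J=3, K=4, N=8, O=5, W=6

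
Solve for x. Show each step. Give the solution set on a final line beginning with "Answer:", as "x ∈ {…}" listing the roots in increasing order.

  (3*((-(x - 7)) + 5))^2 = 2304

Step 1. [(3*((-(x - 7)) + 5))^2 = 2304] 2304 ≥ 0, LHS is (·)² — take ±√, so sqrt: 3*((-(x - 7)) + 5) = 48 or -48.
Step 2. [3*((-(x - 7)) + 5) = 48 or -48] leading coefficient 3: divide by 3 ⇒ div: (-(x - 7)) + 5 = 16 or -16.
Step 3. [(-(x - 7)) + 5 = 16 or -16] +5 is outermost — subtract 5 both sides, so sub: -(x - 7) = 11 or -21.
Step 4. [-(x - 7) = 11 or -21] flip signs both sides, so neg: x - 7 = -11 or 21.
Step 5. [x - 7 = -11 or 21] the outer -7 inverts by adding 7 ⇒ sub: x = -4 or 28.

Answer: x ∈ {-4, 28}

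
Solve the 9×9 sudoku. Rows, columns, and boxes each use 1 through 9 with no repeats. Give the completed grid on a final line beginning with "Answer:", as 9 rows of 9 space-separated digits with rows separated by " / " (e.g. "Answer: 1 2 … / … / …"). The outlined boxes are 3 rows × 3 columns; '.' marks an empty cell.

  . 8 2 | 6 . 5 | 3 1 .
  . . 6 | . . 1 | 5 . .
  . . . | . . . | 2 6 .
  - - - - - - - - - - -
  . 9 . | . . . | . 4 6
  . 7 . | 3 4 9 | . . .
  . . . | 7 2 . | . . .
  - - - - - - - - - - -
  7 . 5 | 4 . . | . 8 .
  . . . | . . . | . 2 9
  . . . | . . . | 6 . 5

Step 1. [r4c6∈{8}] r4c6's peers cover all but 8, so r4c6=8.
Step 2. [r7c5∈{1,3,6,9}] 9 has one home in row 7: r7c5. So r7c5=9.
Step 3. [r8c5∈{1,3,5,6,7,8}] across col 5, 6 lands solely at r8c5 ⇒ r8c5=6.
Step 4. [r3c3∈{1,3,4,7,9}] r3c3 is the only open cell in col 3 admitting 7. So r3c3=7.
Step 5. [r7c7∈{1}] nothing but 1 survives at r7c7. So r7c7=1.
Step 6. [r5c1∈{1,2,5,6,8}] 6 has one home in row 5: r5c1. So r5c1=6.
Step 7. [r9c3∈{1,3,4,8,9}] in col 3, 9 fits only at r9c3 ⇒ r9c3=9.
Step 8. [r2c8∈{7,9}] 9 has one home in box 3: r2c8 ⇒ r2c8=9.
Step 9. [r3c6∈{3,4}] 4 has one home in col 6: r3c6 ⇒ r3c6=4.
Step 10. [r3c9∈{8}] only 8 remains possible at r3c9. So r3c9=8.
Step 11. [r4c1∈{1,2,3,5}] row 4 places 2 nowhere but r4c1 ⇒ r4c1=2.
Step 12. [r4c3∈{1,3}] in row 4, 3 fits only at r4c3, so r4c3=3.
Step 13. [r7c9∈{3}] r7c9's peers cover all but 3. So r7c9=3.
Step 14. [r3c5∈{3}] nothing but 3 survives at r3c5. So r3c5=3.
Step 15. [r6c9∈{1}] r6c9 is down to just 1 ⇒ r6c9=1.
Step 16. [r8c7∈{4,7}] 4 has one home in col 7: r8c7, so r8c7=4.
Step 17. [r6c3∈{4,8}] across col 3, 4 lands solely at r6c3, so r6c3=4.
Step 18. [r6c2∈{5}] r6c2 has the single candidate 5, so r6c2=5.
Step 19. [r6c1∈{8}] only 8 remains possible at r6c1 ⇒ r6c1=8.
Step 20. [r1c5∈{7}] only 7 remains possible at r1c5. So r1c5=7.
Step 21. [r3c2∈{1}] r3c2's peers cover all but 1. So r3c2=1.
Step 22. [r8c2∈{3}] r8c2 is down to just 3, so r8c2=3.
Step 23. [r2c2∈{4}] nothing but 4 survives at r2c2, so r2c2=4.
Step 24. [r8c4∈{1,5,8}] row 8 places 5 nowhere but r8c4. So r8c4=5.
Step 25. [r7c6∈{2}] r7c6 has the single candidate 2, so r7c6=2.
Step 26. [r2c5∈{8}] r2c5's peers cover all but 8, so r2c5=8.
Step 27. [r9c5∈{1}] only 1 remains possible at r9c5, so r9c5=1.
Step 28. [r5c3∈{1}] r5c3's peers cover all but 1. So r5c3=1.
Step 29. [r8c6∈{7}] r8c6's peers cover all but 7 ⇒ r8c6=7.
Step 30. [r1c1∈{9}] r1c1 has the single candidate 9, so r1c1=9.
Step 31. [r9c4∈{8}] r9c4 has the single candidate 8, so r9c4=8.
Step 32. [r6c7∈{9}] r6c7's peers cover all but 9 ⇒ r6c7=9.
Step 33. [r9c8∈{7}] nothing but 7 survives at r9c8 ⇒ r9c8=7.
Step 34. [r9c2∈{2}] only 2 remains possible at r9c2, so r9c2=2.
Step 35. [r3c4∈{9}] r3c4 is down to just 9 ⇒ r3c4=9.
Step 36. [r9c6∈{3}] nothing but 3 survives at r9c6, so r9c6=3.
Step 37. [r4c7∈{7}] nothing but 7 survives at r4c7 ⇒ r4c7=7.
Step 38. [r6c8∈{3}] r6c8's peers cover all but 3. So r6c8=3.
Step 39. [r2c4∈{2}] r2c4's peers cover all but 2. So r2c4=2.
Step 40. [r9c1∈{4}] only 4 remains possible at r9c1, so r9c1=4.
Step 41. [r5c8∈{5}] r5c8's peers cover all but 5. So r5c8=5.
Step 42. [r8c1∈{1}] r8c1's peers cover all but 1 ⇒ r8c1=1.
Step 43. [r1c9∈{4}] r1c9's peers cover all but 4 ⇒ r1c9=4.
Step 44. [r3c1∈{5}] r3c1 is down to just 5. So r3c1=5.
Step 45. [r2c1∈{3}] r2c1's peers cover all but 3. So r2c1=3.
Step 46. [r5c9∈{2}] r5c9's peers cover all but 2, so r5c9=2.
Step 47. [r5c7∈{8}] r5c7 is down to just 8. So r5c7=8.
Step 48. [r4c4∈{1}] r4c4 is down to just 1. So r4c4=1.
Step 49. [r6c6∈{6}] r6c6 has the single candidate 6 ⇒ r6c6=6.
Step 50. [r2c9∈{7}] r2c9's peers cover all but 7. So r2c9=7.
Step 51. [r7c2∈{6}] r7c2's peers cover all but 6 ⇒ r7c2=6.
Step 52. [r8c3∈{8}] r8c3 has the single candidate 8 ⇒ r8c3=8.
Step 53. [r4c5∈{5}] r4c5 is down to just 5 ⇒ r4c5=5.

Answer: 9 8 2 6 7 5 3 1 4 / 3 4 6 2 8 1 5 9 7 / 5 1 7 9 3 4 2 6 8 / 2 9 3 1 5 8 7 4 6 / 6 7 1 3 4 9 8 5 2 / 8 5 4 7 2 6 9 3 1 / 7 6 5 4 9 2 1 8 3 / 1 3 8 5 6 7 4 2 9 / 4 2 9 8 1 3 6 7 5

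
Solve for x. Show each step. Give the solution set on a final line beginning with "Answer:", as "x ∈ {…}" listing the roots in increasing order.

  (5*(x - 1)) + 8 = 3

Step 1. [(5*(x - 1)) + 8 = 3] the outer +8 inverts by subtracting 8 ⇒ sub: 5*(x - 1) = -5.
Step 2. [5*(x - 1) = -5] leading coefficient 5: divide by 5. So div: x - 1 = -1.
Step 3. [x - 1 = -1] the outer -1 inverts by adding 1, so sub: x = 0.

Answer: x ∈ {0}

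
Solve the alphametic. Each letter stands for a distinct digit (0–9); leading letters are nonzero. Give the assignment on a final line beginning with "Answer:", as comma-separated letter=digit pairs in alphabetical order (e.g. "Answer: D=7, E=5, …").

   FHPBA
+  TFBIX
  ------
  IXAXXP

Step 1. [col 1: A + X ≡ P (mod 10)] X=5 is one option consistent with column 1 (A + X ≡ P (mod 10), carry-in 0) — take it ⇒ X=5.
Step 2. [col 1: A + X ≡ P (mod 10)] A=7 is one option consistent with column 1 (A + X ≡ P (mod 10), carry-in 0) — take it ⇒ A=7.
Step 3. [col 1: A + X ≡ P (mod 10)] column 1 reads A+X+carry(0)=P with A=7, X=5; with digits 5,7 already taken and all letters distinct, the only value for P is 2, so P=2.
Step 4. [col 2: B + I ≡ X (mod 10)] several values work for B in column 2 (B + I ≡ X (mod 10), carry-in 1); try B=3. So B=3.
Step 5. [col 2: B + I ≡ X (mod 10)] column 2 reads B+I+carry(1)=X with B=3, X=5; with digits 2,3,5,7 already taken and all letters distinct, the only value for I is 1, so I=1.
Step 6. [col 4: H + F ≡ A (mod 10)] column 4 (H + F ≡ A (mod 10), carry-in 0) doesn't pin F yet; pick F=8 and continue. So F=8.
Step 7. [col 4: H + F ≡ A (mod 10)] column 4: given F=8, A=7, carry-in 0, and digits 1,2,3,5,7,8 already taken and all letters distinct, H+F≡A (mod 10) forces H=9 ⇒ H=9.
Step 8. [col 5: F + T ≡ X (mod 10)] column 5 reads F+T+carry(1)=X with F=8, X=5; with digits 1,2,3,5,7,8,9 already taken and all letters distinct, the only value for T is 6. So T=6.

Answer: A=7, B=3, F=8, H=9, I=1, P=2, T=6, X=5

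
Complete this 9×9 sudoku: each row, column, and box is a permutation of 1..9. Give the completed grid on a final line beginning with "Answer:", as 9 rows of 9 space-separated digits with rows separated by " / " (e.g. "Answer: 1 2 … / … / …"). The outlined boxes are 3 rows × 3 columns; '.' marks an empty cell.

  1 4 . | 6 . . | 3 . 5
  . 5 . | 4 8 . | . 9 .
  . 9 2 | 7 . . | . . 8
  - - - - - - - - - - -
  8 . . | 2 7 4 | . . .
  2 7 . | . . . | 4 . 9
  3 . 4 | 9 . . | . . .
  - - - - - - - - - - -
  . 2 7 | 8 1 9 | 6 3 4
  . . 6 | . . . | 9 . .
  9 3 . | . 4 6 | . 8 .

Step 1. [r3c7∈{1}] r3c7's peers cover all but 1 ⇒ r3c7=1.
Step 2. [r5c4∈{1,3,5}] 1 has one home in col 4: r5c4. So r5c4=1.
Step 3. [r4c7∈{5}] r4c7 is down to just 5, so r4c7=5.
Step 4. [r8c8∈{1,2,5,7}] in col 8, 5 fits only at r8c8, so r8c8=5.
Step 5. [r5c8∈{6}] r5c8 is down to just 6. So r5c8=6.
Step 6. [r4c8∈{1}] r4c8's peers cover all but 1, so r4c8=1.
Step 7. [r1c8∈{2,7}] row 1 places 7 nowhere but r1c8, so r1c8=7.
Step 8. [r2c7∈{2}] only 2 remains possible at r2c7 ⇒ r2c7=2.
Step 9. [r9c9∈{1,2,7}] row 9 places 2 nowhere but r9c9, so r9c9=2.
Step 10. [r5c3∈{5}] r5c3 has the single candidate 5. So r5c3=5.
Step 11. [r8c6∈{2,3,7}] across col 6, 7 lands solely at r8c6, so r8c6=7.
Step 12. [r5c5∈{3}] only 3 remains possible at r5c5, so r5c5=3.
Step 13. [r6c2∈{1,6}] across row 6, 1 lands solely at r6c2. So r6c2=1.
Step 14. [r6c7∈{7,8}] 8 has one home in col 7: r6c7, so r6c7=8.
Step 15. [r3c5∈{5}] only 5 remains possible at r3c5 ⇒ r3c5=5.
Step 16. [r8c5∈{2}] nothing but 2 survives at r8c5. So r8c5=2.
Step 17. [r3c6∈{3}] nothing but 3 survives at r3c6 ⇒ r3c6=3.
Step 18. [r2c9∈{6}] only 6 remains possible at r2c9. So r2c9=6.
Step 19. [r8c1∈{4}] r8c1's peers cover all but 4. So r8c1=4.
Step 20. [r1c6∈{2}] only 2 remains possible at r1c6. So r1c6=2.
Step 21. [r5c6∈{8}] r5c6's peers cover all but 8, so r5c6=8.
Step 22. [r9c7∈{7}] r9c7 is down to just 7 ⇒ r9c7=7.
Step 23. [r4c2∈{6}] nothing but 6 survives at r4c2 ⇒ r4c2=6.
Step 24. [r2c6∈{1}] r2c6 is down to just 1 ⇒ r2c6=1.
Step 25. [r4c3∈{9}] r4c3's peers cover all but 9, so r4c3=9.
Step 26. [r6c5∈{6}] r6c5 is down to just 6 ⇒ r6c5=6.
Step 27. [r8c9∈{1}] r8c9 has the single candidate 1 ⇒ r8c9=1.
Step 28. [r1c3∈{8}] r1c3 has the single candidate 8 ⇒ r1c3=8.
Step 29. [r4c9∈{3}] r4c9 has the single candidate 3. So r4c9=3.
Step 30. [r2c3∈{3}] r2c3's peers cover all but 3, so r2c3=3.
Step 31. [r6c6∈{5}] r6c6 has the single candidate 5. So r6c6=5.
Step 32. [r3c1∈{6}] only 6 remains possible at r3c1. So r3c1=6.
Step 33. [r9c4∈{5}] only 5 remains possible at r9c4 ⇒ r9c4=5.
Step 34. [r6c9∈{7}] only 7 remains possible at r6c9. So r6c9=7.
Step 35. [r2c1∈{7}] r2c1 has the single candidate 7, so r2c1=7.
Step 36. [r8c4∈{3}] r8c4 is down to just 3 ⇒ r8c4=3.
Step 37. [r3c8∈{4}] r3c8's peers cover all but 4 ⇒ r3c8=4.
Step 38. [r1c5∈{9}] r1c5 is down to just 9. So r1c5=9.
Step 39. [r9c3∈{1}] r9c3 is down to just 1. So r9c3=1.
Step 40. [r6c8∈{2}] r6c8 is down to just 2 ⇒ r6c8=2.
Step 41. [r8c2∈{8}] only 8 remains possible at r8c2 ⇒ r8c2=8.
Step 42. [r7c1∈{5}] r7c1's peers cover all but 5 ⇒ r7c1=5.

Answer: 1 4 8 6 9 2 3 7 5 / 7 5 3 4 8 1 2 9 6 / 6 9 2 7 5 3 1 4 8 / 8 6 9 2 7 4 5 1 3 / 2 7 5 1 3 8 4 6 9 / 3 1 4 9 6 5 8 2 7 / 5 2 7 8 1 9 6 3 4 / 4 8 6 3 2 7 9 5 1 / 9 3 1 5 4 6 7 8 2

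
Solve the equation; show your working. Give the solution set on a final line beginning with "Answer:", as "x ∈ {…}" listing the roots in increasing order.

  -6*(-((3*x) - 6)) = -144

Step 1. [-6*(-((3*x) - 6)) = -144] LHS = -6·(…); ÷-6 both sides, so div: -((3*x) - 6) = 24.
Step 2. [-((3*x) - 6) = 24] leading − — multiply by −1. So neg: (3*x) - 6 = -24.
Step 3. [(3*x) - 6 = -24] 3 divides every term; factor it out. So factor: x - 2 = -8.
Step 4. [x - 2 = -8] the outer -2 inverts by adding 2, so sub: x = -6.

Answer: x ∈ {-6}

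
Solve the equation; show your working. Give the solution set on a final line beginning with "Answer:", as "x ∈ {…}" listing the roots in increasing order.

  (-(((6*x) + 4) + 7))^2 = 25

Step 1. [(-(((6*x) + 4) + 7))^2 = 25] 25 ≥ 0, LHS is (·)² — take ±√. So sqrt: -(((6*x) + 4) + 7) = 5 or -5.
Step 2. [-(((6*x) + 4) + 7) = 5 or -5] flip signs both sides. So neg: ((6*x) + 4) + 7 = -5 or 5.
Step 3. [((6*x) + 4) + 7 = -5 or 5] subtract 7: x sits inside (… + 7) ⇒ sub: (6*x) + 4 = -12 or -2.
Step 4. [(6*x) + 4 = -12 or -2] 4 comes off first (subtract 4), so sub: 6*x = -16 or -6.
Step 5. [6*x = -16 or -6] LHS = 6·(…); ÷6 both sides ⇒ div: x = -8/3 or -1.

Answer: x ∈ {-8/3, -1}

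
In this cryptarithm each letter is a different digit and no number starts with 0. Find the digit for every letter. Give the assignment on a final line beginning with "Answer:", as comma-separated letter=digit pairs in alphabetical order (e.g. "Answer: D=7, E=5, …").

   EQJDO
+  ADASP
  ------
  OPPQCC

Step 1. [col 1: O + P ≡ C (mod 10)] column 1 (O + P ≡ C (mod 10), carry-in 0) doesn't pin P yet; pick P=5 and continue. So P=5.
Step 2. [col 1: O + P ≡ C (mod 10)] column 1 (O + P ≡ C (mod 10), carry-in 0) doesn't pin C yet; pick C=6 and continue ⇒ C=6.
Step 3. [col 1: O + P ≡ C (mod 10)] from column 1 (P=5, C=6, carry-in 0, digits 5,6 already taken and all letters distinct): O must equal 1, so O=1.
Step 4. [col 2: D + S ≡ C (mod 10)] S=2 is one option consistent with column 2 (D + S ≡ C (mod 10), carry-in 0) — take it, so S=2.
Step 5. [col 2: D + S ≡ C (mod 10)] from column 2 (S=2, C=6, carry-in 0, digits 1,2,5,6 already taken and all letters distinct): D must equal 4, so D=4.
Step 6. [col 3: J + A ≡ Q (mod 10)] no forcing yet in column 3 (carry-in 0); Q=0 is free and consistent — try it, so Q=0.
Step 7. [col 3: J + A ≡ Q (mod 10)] column 3 (J + A ≡ Q (mod 10), carry-in 0) doesn't pin J yet; pick J=3 and continue ⇒ J=3.
Step 8. [col 3: J + A ≡ Q (mod 10)] column 3: given J=3, Q=0, carry-in 0, and digits 0,1,2,3,4,5,6 already taken and all letters distinct, J+A≡Q (mod 10) forces A=7, so A=7.
Step 9. [col 5: E + A ≡ P (mod 10)] column 5 reads E+A+carry(0)=P with A=7, P=5; with digits 0,1,2,3,4,5,6,7 already taken and all letters distinct, the only value for E is 8 ⇒ E=8.

Answer: A=7, C=6, D=4, E=8, J=3, O=1, P=5, Q=0, S=2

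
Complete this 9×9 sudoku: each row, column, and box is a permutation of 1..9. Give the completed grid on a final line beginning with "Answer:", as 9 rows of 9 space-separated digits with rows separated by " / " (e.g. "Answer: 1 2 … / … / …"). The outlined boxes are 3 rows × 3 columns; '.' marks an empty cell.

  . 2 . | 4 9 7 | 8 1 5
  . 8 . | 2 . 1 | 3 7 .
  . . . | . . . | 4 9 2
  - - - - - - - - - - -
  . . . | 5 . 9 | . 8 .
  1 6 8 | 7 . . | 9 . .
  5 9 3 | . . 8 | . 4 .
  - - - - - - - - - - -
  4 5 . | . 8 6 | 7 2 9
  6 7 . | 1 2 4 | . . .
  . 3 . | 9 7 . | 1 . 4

Step 1. [r6c4∈{6}] nothing but 6 survives at r6c4 ⇒ r6c4=6.
Step 2. [r5c9∈{3}] nothing but 3 survives at r5c9 ⇒ r5c9=3.
Step 3. [r2c3∈{4,5,6,9}] row 2 places 4 nowhere but r2c3, so r2c3=4.
Step 4. [r3c3∈{1,5,6,7}] across col 3, 5 lands solely at r3c3. So r3c3=5.
Step 5. [r3c6∈{3}] r3c6 has the single candidate 3. So r3c6=3.
Step 6. [r4c3∈{2,7}] col 3 places 7 nowhere but r4c3 ⇒ r4c3=7.
Step 7. [r6c5∈{1}] r6c5 is down to just 1. So r6c5=1.
Step 8. [r8c7∈{5}] r8c7 has the single candidate 5, so r8c7=5.
Step 9. [r4c1∈{2}] r4c1's peers cover all but 2. So r4c1=2.
Step 10. [r2c9∈{6}] r2c9 is down to just 6, so r2c9=6.
Step 11. [r4c5∈{3,4}] r4c5 is the only open cell in row 4 admitting 3 ⇒ r4c5=3.
Step 12. [r7c4∈{3}] r7c4's peers cover all but 3, so r7c4=3.
Step 13. [r6c9∈{7}] r6c9 is down to just 7. So r6c9=7.
Step 14. [r3c5∈{6}] r3c5 is down to just 6 ⇒ r3c5=6.
Step 15. [r2c1∈{9}] r2c1's peers cover all but 9. So r2c1=9.
Step 16. [r6c7∈{2}] r6c7 has the single candidate 2 ⇒ r6c7=2.
Step 17. [r4c7∈{6}] only 6 remains possible at r4c7, so r4c7=6.
Step 18. [r1c1∈{3}] r1c1 is down to just 3, so r1c1=3.
Step 19. [r1c3∈{6}] r1c3's peers cover all but 6, so r1c3=6.
Step 20. [r2c5∈{5}] r2c5's peers cover all but 5, so r2c5=5.
Step 21. [r8c9∈{8}] r8c9's peers cover all but 8, so r8c9=8.
Step 22. [r4c9∈{1}] r4c9 has the single candidate 1, so r4c9=1.
Step 23. [r8c3∈{9}] r8c3 has the single candidate 9 ⇒ r8c3=9.
Step 24. [r9c3∈{2}] r9c3 is down to just 2 ⇒ r9c3=2.
Step 25. [r5c8∈{5}] nothing but 5 survives at r5c8 ⇒ r5c8=5.
Step 26. [r8c8∈{3}] r8c8's peers cover all but 3. So r8c8=3.
Step 27. [r3c1∈{7}] r3c1 has the single candidate 7 ⇒ r3c1=7.
Step 28. [r9c1∈{8}] r9c1's peers cover all but 8, so r9c1=8.
Step 29. [r4c2∈{4}] r4c2's peers cover all but 4, so r4c2=4.
Step 30. [r3c2∈{1}] r3c2 is down to just 1, so r3c2=1.
Step 31. [r9c6∈{5}] r9c6 has the single candidate 5 ⇒ r9c6=5.
Step 32. [r5c6∈{2}] r5c6's peers cover all but 2, so r5c6=2.
Step 33. [r3c4∈{8}] r3c4's peers cover all but 8, so r3c4=8.
Step 34. [r5c5∈{4}] r5c5 is down to just 4 ⇒ r5c5=4.
Step 35. [r7c3∈{1}] only 1 remains possible at r7c3 ⇒ r7c3=1.
Step 36. [r9c8∈{6}] r9c8 has the single candidate 6 ⇒ r9c8=6.

Answer: 3 2 6 4 9 7 8 1 5 / 9 8 4 2 5 1 3 7 6 / 7 1 5 8 6 3 4 9 2 / 2 4 7 5 3 9 6 8 1 / 1 6 8 7 4 2 9 5 3 / 5 9 3 6 1 8 2 4 7 / 4 5 1 3 8 6 7 2 9 / 6 7 9 1 2 4 5 3 8 / 8 3 2 9 7 5 1 6 4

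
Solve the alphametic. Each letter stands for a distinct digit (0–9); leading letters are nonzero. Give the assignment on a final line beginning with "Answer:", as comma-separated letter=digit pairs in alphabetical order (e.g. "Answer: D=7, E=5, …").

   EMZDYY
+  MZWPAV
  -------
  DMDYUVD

Step 1. [col 1: Y + V ≡ D (mod 10)] Y=5 is one option consistent with column 1 (Y + V ≡ D (mod 10), carry-in 0) — take it ⇒ Y=5.
Step 2. [col 1: Y + V ≡ D (mod 10)] column 1 (Y + V ≡ D (mod 10), carry-in 0) doesn't pin V yet; pick V=6 and continue. So V=6.
Step 3. [col 1: Y + V ≡ D (mod 10)] in column 1 we have Y+V≡D with carry-in 0; given Y=5, V=6 and digits 5,6 already taken and all letters distinct, that pins D to 1. So D=1.
Step 4. [col 2: Y + A ≡ V (mod 10)] in column 2 we have Y+A≡V with carry-in 1; given Y=5, V=6 and digits 1,5,6 already taken and all letters distinct, that pins A to 0. So A=0.
Step 5. [col 3: D + P ≡ U (mod 10)] U=4 is one option consistent with column 3 (D + P ≡ U (mod 10), carry-in 0) — take it. So U=4.
Step 6. [col 3: D + P ≡ U (mod 10)] from column 3 (D=1, U=4, carry-in 0, digits 0,1,4,5,6 already taken and all letters distinct): P must equal 3, so P=3.
Step 7. [col 4: Z + W ≡ Y (mod 10)] no forcing yet in column 4 (carry-in 0); Z=8 is free and consistent — try it ⇒ Z=8.
Step 8. [col 4: Z + W ≡ Y (mod 10)] column 4: given Z=8, Y=5, carry-in 0, and digits 0,1,3,4,5,6,8 already taken and all letters distinct, Z+W≡Y (mod 10) forces W=7 ⇒ W=7.
Step 9. [col 5: M + Z ≡ D (mod 10)] column 5: given Z=8, D=1, carry-in 1, and digits 0,1,3,4,5,6,7,8 already taken and all letters distinct, M+Z≡D (mod 10) forces M=2 ⇒ M=2.
Step 10. [col 6: E + M ≡ M (mod 10)] column 6 reads E+M+carry(1)=M with M=2; with digits 0,1,2,3,4,5,6,7,8 already taken and all letters distinct, the only value for E is 9. So E=9.

Answer: A=0, D=1, E=9, M=2, P=3, U=4, V=6, W=7, Y=5, Z=8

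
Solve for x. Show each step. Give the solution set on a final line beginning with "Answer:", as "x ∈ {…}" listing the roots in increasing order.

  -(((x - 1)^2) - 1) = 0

Step 1. [-(((x - 1)^2) - 1) = 0] leading − — multiply by −1 ⇒ neg: ((x - 1)^2) - 1 = 0.
Step 2. [((x - 1)^2) - 1 = 0] -1 is outermost — add 1 both sides ⇒ sub: (x - 1)^2 = 1.
Step 3. [(x - 1)^2 = 1] 1 ≥ 0, LHS is (·)² — take ±√ ⇒ sqrt: x - 1 = 1 or -1.
Step 4. [x - 1 = 1 or -1] 1 comes off first (add 1) ⇒ sub: x = 2 or 0.

Answer: x ∈ {0, 2}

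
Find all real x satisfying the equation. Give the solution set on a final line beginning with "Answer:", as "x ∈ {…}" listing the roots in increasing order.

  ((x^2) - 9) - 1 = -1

Step 1. [((x^2) - 9) - 1 = -1] peel the -1: add 1 from each side, so sub: (x^2) - 9 = 0.
Step 2. [(x^2) - 9 = 0] add 9: x sits inside (… - 9), so sub: x^2 = 9.
Step 3. [x^2 = 9] LHS squared, RHS 9 ≥ 0: apply √ (±) ⇒ sqrt: x = 3 or -3.

Answer: x ∈ {-3, 3}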